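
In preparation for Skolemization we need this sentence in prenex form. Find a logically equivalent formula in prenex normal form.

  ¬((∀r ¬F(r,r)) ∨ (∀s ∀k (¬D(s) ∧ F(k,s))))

∃r ∃s ∃k (F(r,r) ∧ (D(s) ∨ ¬F(k,s)))

Push ¬ through the quantifiers and connectives to reach negation normal form:
  (∃r F(r,r)) ∧ (∃s ∃k (D(s) ∨ ¬F(k,s)))
Extract every quantifier outward, since the variables are now distinct and don't occur free across branches:
  ∃r ∃s ∃k (F(r,r) ∧ (D(s) ∨ ¬F(k,s)))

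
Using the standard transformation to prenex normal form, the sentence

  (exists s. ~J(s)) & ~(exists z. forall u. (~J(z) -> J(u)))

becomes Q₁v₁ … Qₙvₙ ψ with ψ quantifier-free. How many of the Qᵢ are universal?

1

Eliminate → and ↔ using ¬ and ∨.
  (exists s. ~J(s)) & ~(exists z. forall u. (~~J(z) | J(u)))
Move each ¬ inward, flipping quantifiers it crosses:
  (exists s. ~J(s)) & (forall z. exists u. (~J(z) & ~J(u)))
All bound variables are already distinct, so no renaming is needed.
Finally move all quantifiers to the prefix:
  exists s. forall z. exists u. (~J(s) & ~J(z) & ~J(u))
The prefix is exists s forall z exists u: 1 universal, 2 existential.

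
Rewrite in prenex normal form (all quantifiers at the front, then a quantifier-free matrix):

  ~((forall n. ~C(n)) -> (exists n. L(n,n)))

Eliminate → and ↔ using ¬ and ∨.
  ~(~(forall n. ~C(n)) | (exists n. L(n,n)))
Push ¬ through the quantifiers and connectives to reach negation normal form:
  (forall n. ~C(n)) & (forall n. ~L(n,n))
Give each quantifier a distinct variable: n↦q.
  (forall n. ~C(n)) & (forall q. ~L(q,q))
Finally move all quantifiers to the prefix:
  forall n. forall q. (~C(n) & ~L(q,q))

forall n. forall q. (~C(n) & ~L(q,q))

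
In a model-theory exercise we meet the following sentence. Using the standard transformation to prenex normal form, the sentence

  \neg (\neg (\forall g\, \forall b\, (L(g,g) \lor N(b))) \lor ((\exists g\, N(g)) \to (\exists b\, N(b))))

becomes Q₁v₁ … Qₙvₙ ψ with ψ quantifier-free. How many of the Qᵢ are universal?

Rewrite implications/biconditionals: A → B as ¬A ∨ B.
  \neg (\neg (\forall g\, \forall b\, (L(g,g) \lor N(b))) \lor \neg (\exists g\, N(g)) \lor (\exists b\, N(b)))
Drive negations inward (¬∀x A ≡ ∃x ¬A, ¬∃x A ≡ ∀x ¬A, De Morgan for ∧/∨):
  (\forall g\, \forall b\, (L(g,g) \lor N(b))) \land (\exists g\, N(g)) \land (\forall b\, \neg N(b))
Rename bound variables to avoid capture: g↦x1, b↦q.
  (\forall g\, \forall b\, (L(g,g) \lor N(b))) \land (\exists x1\, N(x1)) \land (\forall q\, \neg N(q))
Pull the quantifiers to the front (each side's bound variable is not free in the other side):
  \forall g\, \forall b\, \exists x1\, \forall q\, ((L(g,g) \lor N(b)) \land N(x1) \land \neg N(q))
The prefix is \forall g \forall b \exists x1 \forall q: 3 universal, 1 existential.

3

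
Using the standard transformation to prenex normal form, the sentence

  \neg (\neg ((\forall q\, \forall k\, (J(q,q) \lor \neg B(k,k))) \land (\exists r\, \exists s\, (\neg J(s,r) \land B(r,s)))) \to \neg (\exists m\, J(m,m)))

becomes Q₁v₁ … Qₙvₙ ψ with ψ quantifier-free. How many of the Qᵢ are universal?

2

Rewrite implications/biconditionals: A → B as ¬A ∨ B.
  \neg (\neg \neg ((\forall q\, \forall k\, (J(q,q) \lor \neg B(k,k))) \land (\exists r\, \exists s\, (\neg J(s,r) \land B(r,s)))) \lor \neg (\exists m\, J(m,m)))
Push ¬ through the quantifiers and connectives to reach negation normal form:
  ((\exists q\, \exists k\, (\neg J(q,q) \land B(k,k))) \lor (\forall r\, \forall s\, (J(s,r) \lor \neg B(r,s)))) \land (\exists m\, J(m,m))
Finally move all quantifiers to the prefix:
  \exists q\, \exists k\, \forall r\, \forall s\, \exists m\, ((\neg J(q,q) \land B(k,k) \lor J(s,r) \lor \neg B(r,s)) \land J(m,m))
The prefix is \exists q \exists k \forall r \forall s \exists m: 2 universal, 3 existential.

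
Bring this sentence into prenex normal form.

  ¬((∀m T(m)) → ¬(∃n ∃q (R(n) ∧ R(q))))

Eliminate → and ↔ using ¬ and ∨.
  ¬(¬(∀m T(m)) ∨ ¬(∃n ∃q (R(n) ∧ R(q))))
Move each ¬ inward, flipping quantifiers it crosses:
  (∀m T(m)) ∧ (∃n ∃q (R(n) ∧ R(q)))
All bound variables are already distinct, so no renaming is needed.
Extract every quantifier outward, since the variables are now distinct and don't occur free across branches:
  ∀m ∃n ∃q (T(m) ∧ R(n) ∧ R(q))

∀m ∃n ∃q (T(m) ∧ R(n) ∧ R(q))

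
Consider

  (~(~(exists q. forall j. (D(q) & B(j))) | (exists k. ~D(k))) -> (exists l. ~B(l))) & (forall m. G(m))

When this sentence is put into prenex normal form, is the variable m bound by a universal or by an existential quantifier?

First replace A → B with ¬A ∨ B.
  (~~(~(exists q. forall j. (D(q) & B(j))) | (exists k. ~D(k))) | (exists l. ~B(l))) & (forall m. G(m))
Drive negations inward (¬∀x A ≡ ∃x ¬A, ¬∃x A ≡ ∀x ¬A, De Morgan for ∧/∨):
  ((forall q. exists j. (~D(q) | ~B(j))) | (exists k. ~D(k)) | (exists l. ~B(l))) & (forall m. G(m))
All bound variables are already distinct, so no renaming is needed.
Finally move all quantifiers to the prefix:
  forall q. exists j. exists k. exists l. forall m. ((~D(q) | ~B(j) | ~D(k) | ~B(l)) & G(m))
The quantifier forall m sits under an even number of negations (counting the antecedent side of each →), so it remains universal.

universal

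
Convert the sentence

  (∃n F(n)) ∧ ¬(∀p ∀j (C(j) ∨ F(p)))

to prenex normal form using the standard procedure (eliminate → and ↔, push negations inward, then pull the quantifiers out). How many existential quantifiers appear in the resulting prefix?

Move each ¬ inward, flipping quantifiers it crosses:
  (∃n F(n)) ∧ (∃p ∃j (¬C(j) ∧ ¬F(p)))
All bound variables are already distinct, so no renaming is needed.
Extract every quantifier outward, since the variables are now distinct and don't occur free across branches:
  ∃n ∃p ∃j (F(n) ∧ ¬C(j) ∧ ¬F(p))
The prefix is ∃n ∃p ∃j: 0 universal, 3 existential.

3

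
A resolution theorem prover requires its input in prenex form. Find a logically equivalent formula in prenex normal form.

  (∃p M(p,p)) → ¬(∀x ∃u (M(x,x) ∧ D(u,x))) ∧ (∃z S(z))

∀p ∃x ∀u ∃z (¬M(p,p) ∨ (¬M(x,x) ∨ ¬D(u,x)) ∧ S(z))

Rewrite implications/biconditionals: A → B as ¬A ∨ B.
  ¬(∃p M(p,p)) ∨ ¬(∀x ∃u (M(x,x) ∧ D(u,x))) ∧ (∃z S(z))
Move each ¬ inward, flipping quantifiers it crosses:
  (∀p ¬M(p,p)) ∨ (∃x ∀u (¬M(x,x) ∨ ¬D(u,x))) ∧ (∃z S(z))
All bound variables are already distinct, so no renaming is needed.
Pull the quantifiers to the front (each side's bound variable is not free in the other side):
  ∀p ∃x ∀u ∃z (¬M(p,p) ∨ (¬M(x,x) ∨ ¬D(u,x)) ∧ S(z))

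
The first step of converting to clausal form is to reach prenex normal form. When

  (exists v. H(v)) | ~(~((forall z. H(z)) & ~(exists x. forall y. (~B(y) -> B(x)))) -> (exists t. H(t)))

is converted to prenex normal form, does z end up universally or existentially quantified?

Rewrite implications/biconditionals: A → B as ¬A ∨ B.
  (exists v. H(v)) | ~(~~((forall z. H(z)) & ~(exists x. forall y. (~~B(y) | B(x)))) | (exists t. H(t)))
Drive negations inward (¬∀x A ≡ ∃x ¬A, ¬∃x A ≡ ∀x ¬A, De Morgan for ∧/∨):
  (exists v. H(v)) | ((exists z. ~H(z)) | (exists x. forall y. (B(y) | B(x)))) & (forall t. ~H(t))
All bound variables are already distinct, so no renaming is needed.
Extract every quantifier outward, since the variables are now distinct and don't occur free across branches:
  exists v. exists z. exists x. forall y. forall t. (H(v) | (~H(z) | B(y) | B(x)) & ~H(t))
The quantifier forall z sits under an odd number of negations (counting the antecedent side of each →), so it flips to exists z.

existential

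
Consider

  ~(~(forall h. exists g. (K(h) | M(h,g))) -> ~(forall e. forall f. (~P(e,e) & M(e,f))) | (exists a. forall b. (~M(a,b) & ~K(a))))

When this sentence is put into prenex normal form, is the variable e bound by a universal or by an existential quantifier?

Eliminate → and ↔ using ¬ and ∨.
  ~(~~(forall h. exists g. (K(h) | M(h,g))) | ~(forall e. forall f. (~P(e,e) & M(e,f))) | (exists a. forall b. (~M(a,b) & ~K(a))))
Drive negations inward (¬∀x A ≡ ∃x ¬A, ¬∃x A ≡ ∀x ¬A, De Morgan for ∧/∨):
  (exists h. forall g. (~K(h) & ~M(h,g))) & (forall e. forall f. (~P(e,e) & M(e,f))) & (forall a. exists b. (M(a,b) | K(a)))
All bound variables are already distinct, so no renaming is needed.
Extract every quantifier outward, since the variables are now distinct and don't occur free across branches:
  exists h. forall g. forall e. forall f. forall a. exists b. (~K(h) & ~M(h,g) & ~P(e,e) & M(e,f) & (M(a,b) | K(a)))
The quantifier forall e sits under an even number of negations (counting the antecedent side of each →), so it remains universal.

universal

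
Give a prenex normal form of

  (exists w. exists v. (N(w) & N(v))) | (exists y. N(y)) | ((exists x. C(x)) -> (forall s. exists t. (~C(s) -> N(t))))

exists w. exists v. exists y. forall x. forall s. exists t. (N(w) & N(v) | N(y) | ~C(x) | C(s) | N(t))

First replace A → B with ¬A ∨ B.
  (exists w. exists v. (N(w) & N(v))) | (exists y. N(y)) | ~(exists x. C(x)) | (forall s. exists t. (~~C(s) | N(t)))
Move each ¬ inward, flipping quantifiers it crosses:
  (exists w. exists v. (N(w) & N(v))) | (exists y. N(y)) | (forall x. ~C(x)) | (forall s. exists t. (C(s) | N(t)))
Pull the quantifiers to the front (each side's bound variable is not free in the other side):
  exists w. exists v. exists y. forall x. forall s. exists t. (N(w) & N(v) | N(y) | ~C(x) | C(s) | N(t))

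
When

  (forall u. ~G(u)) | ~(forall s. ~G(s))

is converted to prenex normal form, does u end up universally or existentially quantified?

Drive negations inward (¬∀x A ≡ ∃x ¬A, ¬∃x A ≡ ∀x ¬A, De Morgan for ∧/∨):
  (forall u. ~G(u)) | (exists s. G(s))
All bound variables are already distinct, so no renaming is needed.
Extract every quantifier outward, since the variables are now distinct and don't occur free across branches:
  forall u. exists s. (~G(u) | G(s))
The quantifier forall u sits under an even number of negations, so it remains universal.

universal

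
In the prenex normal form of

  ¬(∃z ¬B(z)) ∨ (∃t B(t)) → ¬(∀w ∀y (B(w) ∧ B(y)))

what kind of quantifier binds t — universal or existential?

universal

Rewrite implications/biconditionals: A → B as ¬A ∨ B.
  ¬(¬(∃z ¬B(z)) ∨ (∃t B(t))) ∨ ¬(∀w ∀y (B(w) ∧ B(y)))
Drive negations inward (¬∀x A ≡ ∃x ¬A, ¬∃x A ≡ ∀x ¬A, De Morgan for ∧/∨):
  (∃z ¬B(z)) ∧ (∀t ¬B(t)) ∨ (∃w ∃y (¬B(w) ∨ ¬B(y)))
Pull the quantifiers to the front (each side's bound variable is not free in the other side):
  ∃z ∀t ∃w ∃y (¬B(z) ∧ ¬B(t) ∨ ¬B(w) ∨ ¬B(y))
The quantifier ∃t sits under an odd number of negations (counting the antecedent side of each →), so it flips to ∀t.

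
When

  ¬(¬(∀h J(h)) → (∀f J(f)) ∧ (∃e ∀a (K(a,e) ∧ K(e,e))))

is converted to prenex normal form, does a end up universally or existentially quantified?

First replace A → B with ¬A ∨ B.
  ¬(¬¬(∀h J(h)) ∨ (∀f J(f)) ∧ (∃e ∀a (K(a,e) ∧ K(e,e))))
Move each ¬ inward, flipping quantifiers it crosses:
  (∃h ¬J(h)) ∧ ((∃f ¬J(f)) ∨ (∀e ∃a (¬K(a,e) ∨ ¬K(e,e))))
All bound variables are already distinct, so no renaming is needed.
Pull the quantifiers to the front (each side's bound variable is not free in the other side):
  ∃h ∃f ∀e ∃a (¬J(h) ∧ (¬J(f) ∨ ¬K(a,e) ∨ ¬K(e,e)))
The quantifier ∀a sits under an odd number of negations (counting the antecedent side of each →), so it flips to ∃a.

existential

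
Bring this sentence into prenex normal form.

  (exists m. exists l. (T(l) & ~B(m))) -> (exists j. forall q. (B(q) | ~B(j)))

forall m. forall l. exists j. forall q. (~T(l) | B(m) | B(q) | ~B(j))

Rewrite implications/biconditionals: A → B as ¬A ∨ B.
  ~(exists m. exists l. (T(l) & ~B(m))) | (exists j. forall q. (B(q) | ~B(j)))
Move each ¬ inward, flipping quantifiers it crosses:
  (forall m. forall l. (~T(l) | B(m))) | (exists j. forall q. (B(q) | ~B(j)))
Pull the quantifiers to the front (each side's bound variable is not free in the other side):
  forall m. forall l. exists j. forall q. (~T(l) | B(m) | B(q) | ~B(j))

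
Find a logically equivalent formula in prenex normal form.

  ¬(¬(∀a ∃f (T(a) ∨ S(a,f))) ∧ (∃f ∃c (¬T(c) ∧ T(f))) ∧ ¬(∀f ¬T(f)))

Push ¬ through the quantifiers and connectives to reach negation normal form:
  (∀a ∃f (T(a) ∨ S(a,f))) ∨ (∀f ∀c (T(c) ∨ ¬T(f))) ∨ (∀f ¬T(f))
Give each quantifier a distinct variable: f↦t, f↦v.
  (∀a ∃f (T(a) ∨ S(a,f))) ∨ (∀t ∀c (T(c) ∨ ¬T(t))) ∨ (∀v ¬T(v))
Extract every quantifier outward, since the variables are now distinct and don't occur free across branches:
  ∀a ∃f ∀t ∀c ∀v (T(a) ∨ S(a,f) ∨ T(c) ∨ ¬T(t) ∨ ¬T(v))

∀a ∃f ∀t ∀c ∀v (T(a) ∨ S(a,f) ∨ T(c) ∨ ¬T(t) ∨ ¬T(v))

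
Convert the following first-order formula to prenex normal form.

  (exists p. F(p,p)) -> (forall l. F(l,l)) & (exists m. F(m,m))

forall p. forall l. exists m. (~F(p,p) | F(l,l) & F(m,m))

Rewrite implications/biconditionals: A → B as ¬A ∨ B.
  ~(exists p. F(p,p)) | (forall l. F(l,l)) & (exists m. F(m,m))
Drive negations inward (¬∀x A ≡ ∃x ¬A, ¬∃x A ≡ ∀x ¬A, De Morgan for ∧/∨):
  (forall p. ~F(p,p)) | (forall l. F(l,l)) & (exists m. F(m,m))
All bound variables are already distinct, so no renaming is needed.
Extract every quantifier outward, since the variables are now distinct and don't occur free across branches:
  forall p. forall l. exists m. (~F(p,p) | F(l,l) & F(m,m))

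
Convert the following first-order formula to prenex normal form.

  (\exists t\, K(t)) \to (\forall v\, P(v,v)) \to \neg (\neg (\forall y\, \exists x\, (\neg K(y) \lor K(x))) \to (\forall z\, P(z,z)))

Eliminate → and ↔ using ¬ and ∨.
  \neg (\exists t\, K(t)) \lor \neg (\forall v\, P(v,v)) \lor \neg (\neg \neg (\forall y\, \exists x\, (\neg K(y) \lor K(x))) \lor (\forall z\, P(z,z)))
Drive negations inward (¬∀x A ≡ ∃x ¬A, ¬∃x A ≡ ∀x ¬A, De Morgan for ∧/∨):
  (\forall t\, \neg K(t)) \lor (\exists v\, \neg P(v,v)) \lor (\exists y\, \forall x\, (K(y) \land \neg K(x))) \land (\exists z\, \neg P(z,z))
All bound variables are already distinct, so no renaming is needed.
Pull the quantifiers to the front (each side's bound variable is not free in the other side):
  \forall t\, \exists v\, \exists y\, \forall x\, \exists z\, (\neg K(t) \lor \neg P(v,v) \lor K(y) \land \neg K(x) \land \neg P(z,z))

\forall t\, \exists v\, \exists y\, \forall x\, \exists z\, (\neg K(t) \lor \neg P(v,v) \lor K(y) \land \neg K(x) \land \neg P(z,z))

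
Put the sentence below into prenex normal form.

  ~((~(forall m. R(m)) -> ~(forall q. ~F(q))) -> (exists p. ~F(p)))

Rewrite implications/biconditionals: A → B as ¬A ∨ B.
  ~(~(~~(forall m. R(m)) | ~(forall q. ~F(q))) | (exists p. ~F(p)))
Move each ¬ inward, flipping quantifiers it crosses:
  ((forall m. R(m)) | (exists q. F(q))) & (forall p. F(p))
All bound variables are already distinct, so no renaming is needed.
Pull the quantifiers to the front (each side's bound variable is not free in the other side):
  forall m. exists q. forall p. ((R(m) | F(q)) & F(p))

forall m. exists q. forall p. ((R(m) | F(q)) & F(p))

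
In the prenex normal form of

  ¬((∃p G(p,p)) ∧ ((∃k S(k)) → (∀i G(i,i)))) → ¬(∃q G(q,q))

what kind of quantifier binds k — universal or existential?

First replace A → B with ¬A ∨ B.
  ¬¬((∃p G(p,p)) ∧ (¬(∃k S(k)) ∨ (∀i G(i,i)))) ∨ ¬(∃q G(q,q))
Push ¬ through the quantifiers and connectives to reach negation normal form:
  (∃p G(p,p)) ∧ ((∀k ¬S(k)) ∨ (∀i G(i,i))) ∨ (∀q ¬G(q,q))
All bound variables are already distinct, so no renaming is needed.
Extract every quantifier outward, since the variables are now distinct and don't occur free across branches:
  ∃p ∀k ∀i ∀q (G(p,p) ∧ (¬S(k) ∨ G(i,i)) ∨ ¬G(q,q))
The quantifier ∃k sits under an odd number of negations (counting the antecedent side of each →), so it flips to ∀k.

universal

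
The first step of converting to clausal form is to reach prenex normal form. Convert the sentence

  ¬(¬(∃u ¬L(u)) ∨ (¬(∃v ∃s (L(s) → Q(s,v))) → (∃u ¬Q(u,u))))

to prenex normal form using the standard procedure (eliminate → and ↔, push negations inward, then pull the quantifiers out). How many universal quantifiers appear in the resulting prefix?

First replace A → B with ¬A ∨ B.
  ¬(¬(∃u ¬L(u)) ∨ ¬¬(∃v ∃s (¬L(s) ∨ Q(s,v))) ∨ (∃u ¬Q(u,u)))
Push ¬ through the quantifiers and connectives to reach negation normal form:
  (∃u ¬L(u)) ∧ (∀v ∀s (L(s) ∧ ¬Q(s,v))) ∧ (∀u Q(u,u))
Give each quantifier a distinct variable: u↦y.
  (∃u ¬L(u)) ∧ (∀v ∀s (L(s) ∧ ¬Q(s,v))) ∧ (∀y Q(y,y))
Pull the quantifiers to the front (each side's bound variable is not free in the other side):
  ∃u ∀v ∀s ∀y (¬L(u) ∧ L(s) ∧ ¬Q(s,v) ∧ Q(y,y))
The prefix is ∃u ∀v ∀s ∀y: 3 universal, 1 existential.

3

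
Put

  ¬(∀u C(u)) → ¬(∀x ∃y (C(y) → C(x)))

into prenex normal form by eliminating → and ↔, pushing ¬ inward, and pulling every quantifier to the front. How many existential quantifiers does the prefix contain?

1

First replace A → B with ¬A ∨ B.
  ¬¬(∀u C(u)) ∨ ¬(∀x ∃y (¬C(y) ∨ C(x)))
Drive negations inward (¬∀x A ≡ ∃x ¬A, ¬∃x A ≡ ∀x ¬A, De Morgan for ∧/∨):
  (∀u C(u)) ∨ (∃x ∀y (C(y) ∧ ¬C(x)))
All bound variables are already distinct, so no renaming is needed.
Extract every quantifier outward, since the variables are now distinct and don't occur free across branches:
  ∀u ∃x ∀y (C(u) ∨ C(y) ∧ ¬C(x))
The prefix is ∀u ∃x ∀y: 2 universal, 1 existential.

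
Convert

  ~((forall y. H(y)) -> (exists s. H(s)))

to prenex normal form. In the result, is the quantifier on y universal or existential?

Eliminate → and ↔ using ¬ and ∨.
  ~(~(forall y. H(y)) | (exists s. H(s)))
Push ¬ through the quantifiers and connectives to reach negation normal form:
  (forall y. H(y)) & (forall s. ~H(s))
All bound variables are already distinct, so no renaming is needed.
Pull the quantifiers to the front (each side's bound variable is not free in the other side):
  forall y. forall s. (H(y) & ~H(s))
The quantifier forall y sits under an even number of negations (counting the antecedent side of each →), so it remains universal.

universal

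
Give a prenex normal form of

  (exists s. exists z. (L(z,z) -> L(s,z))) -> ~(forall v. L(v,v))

First replace A → B with ¬A ∨ B.
  ~(exists s. exists z. (~L(z,z) | L(s,z))) | ~(forall v. L(v,v))
Move each ¬ inward, flipping quantifiers it crosses:
  (forall s. forall z. (L(z,z) & ~L(s,z))) | (exists v. ~L(v,v))
All bound variables are already distinct, so no renaming is needed.
Extract every quantifier outward, since the variables are now distinct and don't occur free across branches:
  forall s. forall z. exists v. (L(z,z) & ~L(s,z) | ~L(v,v))

forall s. forall z. exists v. (L(z,z) & ~L(s,z) | ~L(v,v))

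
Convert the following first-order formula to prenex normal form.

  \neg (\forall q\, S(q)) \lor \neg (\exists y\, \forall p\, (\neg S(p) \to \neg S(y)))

\exists q\, \forall y\, \exists p\, (\neg S(q) \lor \neg S(p) \land S(y))

First replace A → B with ¬A ∨ B.
  \neg (\forall q\, S(q)) \lor \neg (\exists y\, \forall p\, (\neg \neg S(p) \lor \neg S(y)))
Drive negations inward (¬∀x A ≡ ∃x ¬A, ¬∃x A ≡ ∀x ¬A, De Morgan for ∧/∨):
  (\exists q\, \neg S(q)) \lor (\forall y\, \exists p\, (\neg S(p) \land S(y)))
Pull the quantifiers to the front (each side's bound variable is not free in the other side):
  \exists q\, \forall y\, \exists p\, (\neg S(q) \lor \neg S(p) \land S(y))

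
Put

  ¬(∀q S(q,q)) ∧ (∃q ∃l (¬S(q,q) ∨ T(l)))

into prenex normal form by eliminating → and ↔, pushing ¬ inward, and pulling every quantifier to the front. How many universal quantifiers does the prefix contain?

0

Drive negations inward (¬∀x A ≡ ∃x ¬A, ¬∃x A ≡ ∀x ¬A, De Morgan for ∧/∨):
  (∃q ¬S(q,q)) ∧ (∃q ∃l (¬S(q,q) ∨ T(l)))
Rename bound variables to avoid capture: q↦s.
  (∃q ¬S(q,q)) ∧ (∃s ∃l (¬S(s,s) ∨ T(l)))
Finally move all quantifiers to the prefix:
  ∃q ∃s ∃l (¬S(q,q) ∧ (¬S(s,s) ∨ T(l)))
The prefix is ∃q ∃s ∃l: 0 universal, 3 existential.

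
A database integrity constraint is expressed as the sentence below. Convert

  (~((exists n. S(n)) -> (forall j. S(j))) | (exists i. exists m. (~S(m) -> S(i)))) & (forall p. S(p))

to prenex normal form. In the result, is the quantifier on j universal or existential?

Eliminate → and ↔ using ¬ and ∨.
  (~(~(exists n. S(n)) | (forall j. S(j))) | (exists i. exists m. (~~S(m) | S(i)))) & (forall p. S(p))
Move each ¬ inward, flipping quantifiers it crosses:
  ((exists n. S(n)) & (exists j. ~S(j)) | (exists i. exists m. (S(m) | S(i)))) & (forall p. S(p))
All bound variables are already distinct, so no renaming is needed.
Extract every quantifier outward, since the variables are now distinct and don't occur free across branches:
  exists n. exists j. exists i. exists m. forall p. ((S(n) & ~S(j) | S(m) | S(i)) & S(p))
The quantifier forall j sits under an odd number of negations (counting the antecedent side of each →), so it flips to exists j.

existential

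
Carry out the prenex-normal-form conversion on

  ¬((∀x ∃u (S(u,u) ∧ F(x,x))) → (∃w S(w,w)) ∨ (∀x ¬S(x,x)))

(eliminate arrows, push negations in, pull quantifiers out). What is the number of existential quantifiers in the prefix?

2

First replace A → B with ¬A ∨ B.
  ¬(¬(∀x ∃u (S(u,u) ∧ F(x,x))) ∨ (∃w S(w,w)) ∨ (∀x ¬S(x,x)))
Drive negations inward (¬∀x A ≡ ∃x ¬A, ¬∃x A ≡ ∀x ¬A, De Morgan for ∧/∨):
  (∀x ∃u (S(u,u) ∧ F(x,x))) ∧ (∀w ¬S(w,w)) ∧ (∃x S(x,x))
Give each quantifier a distinct variable: x↦p.
  (∀x ∃u (S(u,u) ∧ F(x,x))) ∧ (∀w ¬S(w,w)) ∧ (∃p S(p,p))
Extract every quantifier outward, since the variables are now distinct and don't occur free across branches:
  ∀x ∃u ∀w ∃p (S(u,u) ∧ F(x,x) ∧ ¬S(w,w) ∧ S(p,p))
The prefix is ∀x ∃u ∀w ∃p: 2 universal, 2 existential.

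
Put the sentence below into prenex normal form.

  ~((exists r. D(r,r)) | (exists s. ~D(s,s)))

forall r. forall s. (~D(r,r) & D(s,s))

Move each ¬ inward, flipping quantifiers it crosses:
  (forall r. ~D(r,r)) & (forall s. D(s,s))
All bound variables are already distinct, so no renaming is needed.
Finally move all quantifiers to the prefix:
  forall r. forall s. (~D(r,r) & D(s,s))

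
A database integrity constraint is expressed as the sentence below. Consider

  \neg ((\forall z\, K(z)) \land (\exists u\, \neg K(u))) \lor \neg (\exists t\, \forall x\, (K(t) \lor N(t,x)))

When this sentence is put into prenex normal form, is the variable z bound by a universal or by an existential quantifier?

existential

Push ¬ through the quantifiers and connectives to reach negation normal form:
  (\exists z\, \neg K(z)) \lor (\forall u\, K(u)) \lor (\forall t\, \exists x\, (\neg K(t) \land \neg N(t,x)))
Extract every quantifier outward, since the variables are now distinct and don't occur free across branches:
  \exists z\, \forall u\, \forall t\, \exists x\, (\neg K(z) \lor K(u) \lor \neg K(t) \land \neg N(t,x))
The quantifier \forall z sits under an odd number of negations, so it flips to \exists z.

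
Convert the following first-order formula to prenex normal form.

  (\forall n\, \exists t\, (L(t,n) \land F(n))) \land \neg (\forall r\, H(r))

\forall n\, \exists t\, \exists r\, (L(t,n) \land F(n) \land \neg H(r))

Move each ¬ inward, flipping quantifiers it crosses:
  (\forall n\, \exists t\, (L(t,n) \land F(n))) \land (\exists r\, \neg H(r))
Extract every quantifier outward, since the variables are now distinct and don't occur free across branches:
  \forall n\, \exists t\, \exists r\, (L(t,n) \land F(n) \land \neg H(r))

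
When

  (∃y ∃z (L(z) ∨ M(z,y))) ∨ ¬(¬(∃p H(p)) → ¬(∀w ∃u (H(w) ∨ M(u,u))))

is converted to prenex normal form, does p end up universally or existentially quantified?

universal

First replace A → B with ¬A ∨ B.
  (∃y ∃z (L(z) ∨ M(z,y))) ∨ ¬(¬¬(∃p H(p)) ∨ ¬(∀w ∃u (H(w) ∨ M(u,u))))
Drive negations inward (¬∀x A ≡ ∃x ¬A, ¬∃x A ≡ ∀x ¬A, De Morgan for ∧/∨):
  (∃y ∃z (L(z) ∨ M(z,y))) ∨ (∀p ¬H(p)) ∧ (∀w ∃u (H(w) ∨ M(u,u)))
All bound variables are already distinct, so no renaming is needed.
Finally move all quantifiers to the prefix:
  ∃y ∃z ∀p ∀w ∃u (L(z) ∨ M(z,y) ∨ ¬H(p) ∧ (H(w) ∨ M(u,u)))
The quantifier ∃p sits under an odd number of negations (counting the antecedent side of each →), so it flips to ∀p.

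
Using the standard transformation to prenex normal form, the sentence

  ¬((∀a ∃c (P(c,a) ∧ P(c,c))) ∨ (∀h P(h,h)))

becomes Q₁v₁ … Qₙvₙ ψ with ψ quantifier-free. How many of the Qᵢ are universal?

1

Push ¬ through the quantifiers and connectives to reach negation normal form:
  (∃a ∀c (¬P(c,a) ∨ ¬P(c,c))) ∧ (∃h ¬P(h,h))
Finally move all quantifiers to the prefix:
  ∃a ∀c ∃h ((¬P(c,a) ∨ ¬P(c,c)) ∧ ¬P(h,h))
The prefix is ∃a ∀c ∃h: 1 universal, 2 existential.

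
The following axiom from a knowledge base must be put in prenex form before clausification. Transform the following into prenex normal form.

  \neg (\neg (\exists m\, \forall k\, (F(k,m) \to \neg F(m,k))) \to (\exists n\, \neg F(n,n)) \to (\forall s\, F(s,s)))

\forall m\, \exists k\, \exists n\, \exists s\, (F(k,m) \land F(m,k) \land \neg F(n,n) \land \neg F(s,s))

Eliminate → and ↔ using ¬ and ∨.
  \neg (\neg \neg (\exists m\, \forall k\, (\neg F(k,m) \lor \neg F(m,k))) \lor \neg (\exists n\, \neg F(n,n)) \lor (\forall s\, F(s,s)))
Push ¬ through the quantifiers and connectives to reach negation normal form:
  (\forall m\, \exists k\, (F(k,m) \land F(m,k))) \land (\exists n\, \neg F(n,n)) \land (\exists s\, \neg F(s,s))
Pull the quantifiers to the front (each side's bound variable is not free in the other side):
  \forall m\, \exists k\, \exists n\, \exists s\, (F(k,m) \land F(m,k) \land \neg F(n,n) \land \neg F(s,s))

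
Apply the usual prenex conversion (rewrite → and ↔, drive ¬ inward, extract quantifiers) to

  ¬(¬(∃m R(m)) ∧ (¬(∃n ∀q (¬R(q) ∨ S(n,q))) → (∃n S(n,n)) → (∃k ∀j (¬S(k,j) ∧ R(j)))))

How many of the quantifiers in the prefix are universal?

2

Eliminate → and ↔ using ¬ and ∨.
  ¬(¬(∃m R(m)) ∧ (¬¬(∃n ∀q (¬R(q) ∨ S(n,q))) ∨ ¬(∃n S(n,n)) ∨ (∃k ∀j (¬S(k,j) ∧ R(j)))))
Drive negations inward (¬∀x A ≡ ∃x ¬A, ¬∃x A ≡ ∀x ¬A, De Morgan for ∧/∨):
  (∃m R(m)) ∨ (∀n ∃q (R(q) ∧ ¬S(n,q))) ∧ (∃n S(n,n)) ∧ (∀k ∃j (S(k,j) ∨ ¬R(j)))
Give each quantifier a distinct variable: n↦p.
  (∃m R(m)) ∨ (∀n ∃q (R(q) ∧ ¬S(n,q))) ∧ (∃p S(p,p)) ∧ (∀k ∃j (S(k,j) ∨ ¬R(j)))
Extract every quantifier outward, since the variables are now distinct and don't occur free across branches:
  ∃m ∀n ∃q ∃p ∀k ∃j (R(m) ∨ R(q) ∧ ¬S(n,q) ∧ S(p,p) ∧ (S(k,j) ∨ ¬R(j)))
The prefix is ∃m ∀n ∃q ∃p ∀k ∃j: 2 universal, 4 existential.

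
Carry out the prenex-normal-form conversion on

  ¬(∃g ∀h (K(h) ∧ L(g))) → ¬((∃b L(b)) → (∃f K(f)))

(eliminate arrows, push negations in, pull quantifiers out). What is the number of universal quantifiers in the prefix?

2

First replace A → B with ¬A ∨ B.
  ¬¬(∃g ∀h (K(h) ∧ L(g))) ∨ ¬(¬(∃b L(b)) ∨ (∃f K(f)))
Drive negations inward (¬∀x A ≡ ∃x ¬A, ¬∃x A ≡ ∀x ¬A, De Morgan for ∧/∨):
  (∃g ∀h (K(h) ∧ L(g))) ∨ (∃b L(b)) ∧ (∀f ¬K(f))
All bound variables are already distinct, so no renaming is needed.
Extract every quantifier outward, since the variables are now distinct and don't occur free across branches:
  ∃g ∀h ∃b ∀f (K(h) ∧ L(g) ∨ L(b) ∧ ¬K(f))
The prefix is ∃g ∀h ∃b ∀f: 2 universal, 2 existential.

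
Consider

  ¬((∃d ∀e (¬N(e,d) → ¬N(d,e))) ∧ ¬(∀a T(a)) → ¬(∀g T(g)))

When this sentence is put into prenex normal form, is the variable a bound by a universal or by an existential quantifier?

Rewrite implications/biconditionals: A → B as ¬A ∨ B.
  ¬(¬((∃d ∀e (¬¬N(e,d) ∨ ¬N(d,e))) ∧ ¬(∀a T(a))) ∨ ¬(∀g T(g)))
Push ¬ through the quantifiers and connectives to reach negation normal form:
  (∃d ∀e (N(e,d) ∨ ¬N(d,e))) ∧ (∃a ¬T(a)) ∧ (∀g T(g))
Pull the quantifiers to the front (each side's bound variable is not free in the other side):
  ∃d ∀e ∃a ∀g ((N(e,d) ∨ ¬N(d,e)) ∧ ¬T(a) ∧ T(g))
The quantifier ∀a sits under an odd number of negations (counting the antecedent side of each →), so it flips to ∃a.

existential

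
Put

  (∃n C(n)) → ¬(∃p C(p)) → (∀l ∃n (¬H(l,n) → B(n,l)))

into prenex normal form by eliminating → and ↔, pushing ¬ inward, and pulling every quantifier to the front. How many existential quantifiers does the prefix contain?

First replace A → B with ¬A ∨ B.
  ¬(∃n C(n)) ∨ ¬¬(∃p C(p)) ∨ (∀l ∃n (¬¬H(l,n) ∨ B(n,l)))
Move each ¬ inward, flipping quantifiers it crosses:
  (∀n ¬C(n)) ∨ (∃p C(p)) ∨ (∀l ∃n (H(l,n) ∨ B(n,l)))
Rename bound variables to avoid capture: n↦w1.
  (∀n ¬C(n)) ∨ (∃p C(p)) ∨ (∀l ∃w1 (H(l,w1) ∨ B(w1,l)))
Finally move all quantifiers to the prefix:
  ∀n ∃p ∀l ∃w1 (¬C(n) ∨ C(p) ∨ H(l,w1) ∨ B(w1,l))
The prefix is ∀n ∃p ∀l ∃w1: 2 universal, 2 existential.

2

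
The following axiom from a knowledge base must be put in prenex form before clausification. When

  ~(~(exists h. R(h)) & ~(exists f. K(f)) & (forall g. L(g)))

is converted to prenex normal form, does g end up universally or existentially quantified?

existential

Move each ¬ inward, flipping quantifiers it crosses:
  (exists h. R(h)) | (exists f. K(f)) | (exists g. ~L(g))
Pull the quantifiers to the front (each side's bound variable is not free in the other side):
  exists h. exists f. exists g. (R(h) | K(f) | ~L(g))
The quantifier forall g sits under an odd number of negations, so it flips to exists g.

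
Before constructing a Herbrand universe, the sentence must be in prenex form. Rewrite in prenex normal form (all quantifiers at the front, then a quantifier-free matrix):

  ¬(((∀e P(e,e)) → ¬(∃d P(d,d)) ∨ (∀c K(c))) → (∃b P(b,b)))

Eliminate → and ↔ using ¬ and ∨.
  ¬(¬(¬(∀e P(e,e)) ∨ ¬(∃d P(d,d)) ∨ (∀c K(c))) ∨ (∃b P(b,b)))
Move each ¬ inward, flipping quantifiers it crosses:
  ((∃e ¬P(e,e)) ∨ (∀d ¬P(d,d)) ∨ (∀c K(c))) ∧ (∀b ¬P(b,b))
Extract every quantifier outward, since the variables are now distinct and don't occur free across branches:
  ∃e ∀d ∀c ∀b ((¬P(e,e) ∨ ¬P(d,d) ∨ K(c)) ∧ ¬P(b,b))

∃e ∀d ∀c ∀b ((¬P(e,e) ∨ ¬P(d,d) ∨ K(c)) ∧ ¬P(b,b))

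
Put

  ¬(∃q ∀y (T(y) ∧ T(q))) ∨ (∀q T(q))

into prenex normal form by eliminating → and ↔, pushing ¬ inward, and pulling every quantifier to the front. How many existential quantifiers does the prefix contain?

Move each ¬ inward, flipping quantifiers it crosses:
  (∀q ∃y (¬T(y) ∨ ¬T(q))) ∨ (∀q T(q))
Give each quantifier a distinct variable: q↦z1.
  (∀q ∃y (¬T(y) ∨ ¬T(q))) ∨ (∀z1 T(z1))
Extract every quantifier outward, since the variables are now distinct and don't occur free across branches:
  ∀q ∃y ∀z1 (¬T(y) ∨ ¬T(q) ∨ T(z1))
The prefix is ∀q ∃y ∀z1: 2 universal, 1 existential.

1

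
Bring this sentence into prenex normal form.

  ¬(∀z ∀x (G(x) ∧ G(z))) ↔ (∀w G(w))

Eliminate → and ↔ using ¬ and ∨; A ↔ B as (¬A ∨ B) ∧ (¬B ∨ A).
  (¬¬(∀z ∀x (G(x) ∧ G(z))) ∨ (∀w G(w))) ∧ (¬(∀w G(w)) ∨ ¬(∀z ∀x (G(x) ∧ G(z))))
Move each ¬ inward, flipping quantifiers it crosses:
  ((∀z ∀x (G(x) ∧ G(z))) ∨ (∀w G(w))) ∧ ((∃w ¬G(w)) ∨ (∃z ∃x (¬G(x) ∨ ¬G(z))))
Rename bound variables to avoid capture: w↦b, z↦u, x↦a.
  ((∀z ∀x (G(x) ∧ G(z))) ∨ (∀w G(w))) ∧ ((∃b ¬G(b)) ∨ (∃u ∃a (¬G(a) ∨ ¬G(u))))
Finally move all quantifiers to the prefix:
  ∀z ∀x ∀w ∃b ∃u ∃a ((G(x) ∧ G(z) ∨ G(w)) ∧ (¬G(b) ∨ ¬G(a) ∨ ¬G(u)))

∀z ∀x ∀w ∃b ∃u ∃a ((G(x) ∧ G(z) ∨ G(w)) ∧ (¬G(b) ∨ ¬G(a) ∨ ¬G(u)))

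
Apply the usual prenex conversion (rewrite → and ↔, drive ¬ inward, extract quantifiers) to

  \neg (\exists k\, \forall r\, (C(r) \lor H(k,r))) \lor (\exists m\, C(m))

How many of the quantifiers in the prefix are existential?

Push ¬ through the quantifiers and connectives to reach negation normal form:
  (\forall k\, \exists r\, (\neg C(r) \land \neg H(k,r))) \lor (\exists m\, C(m))
All bound variables are already distinct, so no renaming is needed.
Extract every quantifier outward, since the variables are now distinct and don't occur free across branches:
  \forall k\, \exists r\, \exists m\, (\neg C(r) \land \neg H(k,r) \lor C(m))
The prefix is \forall k \exists r \exists m: 1 universal, 2 existential.

2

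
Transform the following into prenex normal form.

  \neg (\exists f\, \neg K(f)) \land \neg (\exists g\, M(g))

\forall f\, \forall g\, (K(f) \land \neg M(g))

Drive negations inward (¬∀x A ≡ ∃x ¬A, ¬∃x A ≡ ∀x ¬A, De Morgan for ∧/∨):
  (\forall f\, K(f)) \land (\forall g\, \neg M(g))
All bound variables are already distinct, so no renaming is needed.
Pull the quantifiers to the front (each side's bound variable is not free in the other side):
  \forall f\, \forall g\, (K(f) \land \neg M(g))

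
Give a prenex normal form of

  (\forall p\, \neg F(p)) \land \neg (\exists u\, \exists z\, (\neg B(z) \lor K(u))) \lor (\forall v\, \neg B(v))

\forall p\, \forall u\, \forall z\, \forall v\, (\neg F(p) \land B(z) \land \neg K(u) \lor \neg B(v))

Move each ¬ inward, flipping quantifiers it crosses:
  (\forall p\, \neg F(p)) \land (\forall u\, \forall z\, (B(z) \land \neg K(u))) \lor (\forall v\, \neg B(v))
Extract every quantifier outward, since the variables are now distinct and don't occur free across branches:
  \forall p\, \forall u\, \forall z\, \forall v\, (\neg F(p) \land B(z) \land \neg K(u) \lor \neg B(v))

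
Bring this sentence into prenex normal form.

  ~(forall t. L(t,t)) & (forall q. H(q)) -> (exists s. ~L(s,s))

Rewrite implications/biconditionals: A → B as ¬A ∨ B.
  ~(~(forall t. L(t,t)) & (forall q. H(q))) | (exists s. ~L(s,s))
Push ¬ through the quantifiers and connectives to reach negation normal form:
  (forall t. L(t,t)) | (exists q. ~H(q)) | (exists s. ~L(s,s))
Extract every quantifier outward, since the variables are now distinct and don't occur free across branches:
  forall t. exists q. exists s. (L(t,t) | ~H(q) | ~L(s,s))

forall t. exists q. exists s. (L(t,t) | ~H(q) | ~L(s,s))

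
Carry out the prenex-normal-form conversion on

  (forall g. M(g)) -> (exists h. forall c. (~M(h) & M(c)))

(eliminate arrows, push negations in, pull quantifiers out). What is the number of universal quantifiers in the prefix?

1

Eliminate → and ↔ using ¬ and ∨.
  ~(forall g. M(g)) | (exists h. forall c. (~M(h) & M(c)))
Push ¬ through the quantifiers and connectives to reach negation normal form:
  (exists g. ~M(g)) | (exists h. forall c. (~M(h) & M(c)))
Extract every quantifier outward, since the variables are now distinct and don't occur free across branches:
  exists g. exists h. forall c. (~M(g) | ~M(h) & M(c))
The prefix is exists g exists h forall c: 1 universal, 2 existential.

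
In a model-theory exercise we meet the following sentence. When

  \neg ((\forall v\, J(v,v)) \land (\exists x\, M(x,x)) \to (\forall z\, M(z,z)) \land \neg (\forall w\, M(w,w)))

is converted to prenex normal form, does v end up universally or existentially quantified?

universal

First replace A → B with ¬A ∨ B.
  \neg (\neg ((\forall v\, J(v,v)) \land (\exists x\, M(x,x))) \lor (\forall z\, M(z,z)) \land \neg (\forall w\, M(w,w)))
Push ¬ through the quantifiers and connectives to reach negation normal form:
  (\forall v\, J(v,v)) \land (\exists x\, M(x,x)) \land ((\exists z\, \neg M(z,z)) \lor (\forall w\, M(w,w)))
Extract every quantifier outward, since the variables are now distinct and don't occur free across branches:
  \forall v\, \exists x\, \exists z\, \forall w\, (J(v,v) \land M(x,x) \land (\neg M(z,z) \lor M(w,w)))
The quantifier \forall v sits under an even number of negations (counting the antecedent side of each →), so it remains universal.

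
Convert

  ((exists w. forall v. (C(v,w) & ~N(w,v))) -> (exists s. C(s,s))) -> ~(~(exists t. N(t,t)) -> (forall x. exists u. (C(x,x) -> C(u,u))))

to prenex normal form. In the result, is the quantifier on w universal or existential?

existential

First replace A → B with ¬A ∨ B.
  ~(~(exists w. forall v. (C(v,w) & ~N(w,v))) | (exists s. C(s,s))) | ~(~~(exists t. N(t,t)) | (forall x. exists u. (~C(x,x) | C(u,u))))
Push ¬ through the quantifiers and connectives to reach negation normal form:
  (exists w. forall v. (C(v,w) & ~N(w,v))) & (forall s. ~C(s,s)) | (forall t. ~N(t,t)) & (exists x. forall u. (C(x,x) & ~C(u,u)))
All bound variables are already distinct, so no renaming is needed.
Finally move all quantifiers to the prefix:
  exists w. forall v. forall s. forall t. exists x. forall u. (C(v,w) & ~N(w,v) & ~C(s,s) | ~N(t,t) & C(x,x) & ~C(u,u))
The quantifier exists w sits under an even number of negations (counting the antecedent side of each →), so it remains existential.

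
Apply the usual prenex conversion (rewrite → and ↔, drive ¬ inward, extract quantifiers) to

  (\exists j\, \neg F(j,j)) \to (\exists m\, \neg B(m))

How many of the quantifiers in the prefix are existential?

Eliminate → and ↔ using ¬ and ∨.
  \neg (\exists j\, \neg F(j,j)) \lor (\exists m\, \neg B(m))
Move each ¬ inward, flipping quantifiers it crosses:
  (\forall j\, F(j,j)) \lor (\exists m\, \neg B(m))
Pull the quantifiers to the front (each side's bound variable is not free in the other side):
  \forall j\, \exists m\, (F(j,j) \lor \neg B(m))
The prefix is \forall j \exists m: 1 universal, 1 existential.

1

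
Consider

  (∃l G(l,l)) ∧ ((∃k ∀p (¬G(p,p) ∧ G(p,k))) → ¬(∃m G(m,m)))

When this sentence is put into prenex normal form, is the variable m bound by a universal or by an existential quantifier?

universal

Rewrite implications/biconditionals: A → B as ¬A ∨ B.
  (∃l G(l,l)) ∧ (¬(∃k ∀p (¬G(p,p) ∧ G(p,k))) ∨ ¬(∃m G(m,m)))
Move each ¬ inward, flipping quantifiers it crosses:
  (∃l G(l,l)) ∧ ((∀k ∃p (G(p,p) ∨ ¬G(p,k))) ∨ (∀m ¬G(m,m)))
All bound variables are already distinct, so no renaming is needed.
Finally move all quantifiers to the prefix:
  ∃l ∀k ∃p ∀m (G(l,l) ∧ (G(p,p) ∨ ¬G(p,k) ∨ ¬G(m,m)))
The quantifier ∃m sits under an odd number of negations (counting the antecedent side of each →), so it flips to ∀m.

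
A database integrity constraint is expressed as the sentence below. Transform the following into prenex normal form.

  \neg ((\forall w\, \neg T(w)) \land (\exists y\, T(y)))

\exists w\, \forall y\, (T(w) \lor \neg T(y))

Push ¬ through the quantifiers and connectives to reach negation normal form:
  (\exists w\, T(w)) \lor (\forall y\, \neg T(y))
Finally move all quantifiers to the prefix:
  \exists w\, \forall y\, (T(w) \lor \neg T(y))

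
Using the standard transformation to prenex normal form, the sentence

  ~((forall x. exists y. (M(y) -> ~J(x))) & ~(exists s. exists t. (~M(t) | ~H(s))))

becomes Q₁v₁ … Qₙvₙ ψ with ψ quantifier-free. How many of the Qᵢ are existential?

Eliminate → and ↔ using ¬ and ∨.
  ~((forall x. exists y. (~M(y) | ~J(x))) & ~(exists s. exists t. (~M(t) | ~H(s))))
Drive negations inward (¬∀x A ≡ ∃x ¬A, ¬∃x A ≡ ∀x ¬A, De Morgan for ∧/∨):
  (exists x. forall y. (M(y) & J(x))) | (exists s. exists t. (~M(t) | ~H(s)))
All bound variables are already distinct, so no renaming is needed.
Finally move all quantifiers to the prefix:
  exists x. forall y. exists s. exists t. (M(y) & J(x) | ~M(t) | ~H(s))
The prefix is exists x forall y exists s exists t: 1 universal, 3 existential.

3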